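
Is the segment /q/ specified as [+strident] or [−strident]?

/q/ is the voiceless uvular stop, hence [−strident].

[−strident]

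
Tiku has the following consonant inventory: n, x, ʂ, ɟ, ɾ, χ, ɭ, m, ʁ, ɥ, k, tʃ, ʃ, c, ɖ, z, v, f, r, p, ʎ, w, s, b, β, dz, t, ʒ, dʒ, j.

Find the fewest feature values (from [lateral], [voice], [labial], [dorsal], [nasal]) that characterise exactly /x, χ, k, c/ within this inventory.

/x, χ, k, c/ are all [-voice], [+dorsal], and no other segment in the inventory matches both values. Dropping any one of them over-generates: [+dorsal] alone would also admit /ɟ, ʁ, ɥ, ʎ, …/; [-voice] alone would also admit /ʂ, tʃ, ʃ, f, …/. No other single listed feature picks out exactly this set either, so fewer than two features will not do.

[-voice, +dorsal]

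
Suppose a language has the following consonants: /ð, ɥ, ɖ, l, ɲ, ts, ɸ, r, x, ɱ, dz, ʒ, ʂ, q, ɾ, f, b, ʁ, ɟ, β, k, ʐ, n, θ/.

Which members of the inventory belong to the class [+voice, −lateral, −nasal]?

The [+voice] segments are /ð, ɥ, ɖ, l, ɲ, r, ɱ, dz, ʒ, ɾ, b, ʁ, ɟ, β, ʐ, n/.
Within that set, [−lateral] gives /ð, ɥ, ɖ, ɲ, r, ɱ, dz, ʒ, ɾ, b, ʁ, ɟ, β, ʐ, n/.
Then [−nasal] leaves /ð, ɥ, ɖ, r, dz, ʒ, ɾ, b, ʁ, ɟ, β, ʐ/.

ð, ɥ, ɖ, r, dz, ʒ, ɾ, b, ʁ, ɟ, β, ʐ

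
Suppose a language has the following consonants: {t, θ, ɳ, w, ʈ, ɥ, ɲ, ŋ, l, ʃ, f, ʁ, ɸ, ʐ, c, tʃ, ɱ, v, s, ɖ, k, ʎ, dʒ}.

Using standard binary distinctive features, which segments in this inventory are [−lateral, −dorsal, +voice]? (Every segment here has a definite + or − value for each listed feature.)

ɳ, ʐ, ɱ, v, ɖ, dʒ

First, the [−lateral] segments are /t, θ, ɳ, w, ʈ, ɥ, ɲ, ŋ, ʃ, f, ʁ, ɸ, ʐ, c, tʃ, ɱ, v, s, ɖ, k, dʒ/.
Among these, [−dorsal] gives /t, θ, ɳ, ʈ, ʃ, f, ɸ, ʐ, tʃ, ɱ, v, s, ɖ, dʒ/.
Within that set, [+voice] leaves /ɳ, ʐ, ɱ, v, ɖ, dʒ/.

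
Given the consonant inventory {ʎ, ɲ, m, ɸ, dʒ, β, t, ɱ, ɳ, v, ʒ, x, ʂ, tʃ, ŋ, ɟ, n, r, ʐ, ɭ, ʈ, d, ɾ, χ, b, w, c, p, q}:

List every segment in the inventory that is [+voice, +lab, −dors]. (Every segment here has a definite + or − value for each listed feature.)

m, β, ɱ, v, b

First, the [+voice] segments are /ʎ, ɲ, m, dʒ, β, ɱ, ɳ, v, ʒ, ŋ, ɟ, n, r, ʐ, ɭ, d, ɾ, b, w/.
Intersecting with [+labial] gives /m, β, ɱ, v, b, w/.
Of those, [−dorsal] leaves /m, β, ɱ, v, b/.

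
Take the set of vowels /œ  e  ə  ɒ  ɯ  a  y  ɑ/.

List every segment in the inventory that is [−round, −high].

Eliminate segments failing any feature: /œ, ɒ, y/ are [+round]; /ɯ/ is [+high]. The remaining /e, ə, a, ɑ/ satisfy [−round], [−high].

e, ə, a, ɑ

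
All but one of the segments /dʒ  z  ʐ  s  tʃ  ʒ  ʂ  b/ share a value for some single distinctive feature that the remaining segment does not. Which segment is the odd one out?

/ʐ, dʒ, ʒ, tʃ, z, s, ʂ/ are all [+strident], but /b/ (voiced bilabial stop) is [−strident]. No other single segment can be removed to leave a set sharing one feature value that the removed segment lacks, so /b/ is the odd one out.

b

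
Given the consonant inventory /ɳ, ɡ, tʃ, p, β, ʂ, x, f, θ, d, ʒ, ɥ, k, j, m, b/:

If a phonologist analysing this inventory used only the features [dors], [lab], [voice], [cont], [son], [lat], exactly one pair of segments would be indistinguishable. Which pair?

ʂ, θ

On the given features, /ʂ/ and /θ/ have an identical profile: [-dorsal], [-labial], [-voice], [+continuant], [-sonorant], [-lateral]. No other two segments in the inventory coincide on all 6 features. (They do differ in [strident], [anterior] and [distributed], which are not among the given features.)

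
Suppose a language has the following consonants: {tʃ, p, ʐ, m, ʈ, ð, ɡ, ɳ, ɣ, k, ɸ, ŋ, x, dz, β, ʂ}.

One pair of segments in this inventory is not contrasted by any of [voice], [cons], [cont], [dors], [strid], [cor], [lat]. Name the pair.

ŋ, ɡ

On the given features, /ŋ/ and /ɡ/ have an identical profile: [+voice], [+consonantal], [−continuant], [+dorsal], [−strident], [−coronal], [−lateral]. No other two segments in the inventory coincide on all 7 features. (They do differ in [sonorant] and [nasal], which are not among the given features.)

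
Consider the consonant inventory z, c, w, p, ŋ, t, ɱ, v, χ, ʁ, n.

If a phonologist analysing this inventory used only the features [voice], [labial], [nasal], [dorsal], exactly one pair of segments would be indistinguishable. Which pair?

Both /χ/ and /c/ are [−voice], [−labial], [−nasal], [+dorsal]. Since the list omits [continuant], [high] and [back] — which do distinguish the voiceless uvular fricative from the voiceless palatal stop — this pair collapses; all other pairs remain distinct.

χ, c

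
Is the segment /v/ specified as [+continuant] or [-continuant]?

As the voiced labiodental fricative, /v/ is [+continuant].

[+continuant]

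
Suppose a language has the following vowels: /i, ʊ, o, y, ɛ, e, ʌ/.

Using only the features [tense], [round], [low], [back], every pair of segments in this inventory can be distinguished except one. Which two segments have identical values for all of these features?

/e/ (mid front unrounded tense vowel) and /i/ (high front unrounded tense vowel) are both [+tense], [−round], [−low], [−back], so none of the listed features separates them. (They do differ in [high], which is not among the given features.) Every other pair in the inventory differs on at least one listed feature.

e, i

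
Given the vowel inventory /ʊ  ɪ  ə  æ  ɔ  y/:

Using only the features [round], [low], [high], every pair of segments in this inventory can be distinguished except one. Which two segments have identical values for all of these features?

y, ʊ

/y/ (high front rounded tense vowel) and /ʊ/ (high back rounded lax vowel) are both [+round], [−low], [+high], so none of the listed features separates them. (They do differ in [back] and [tense], which are not among the given features.) Every other pair in the inventory differs on at least one listed feature.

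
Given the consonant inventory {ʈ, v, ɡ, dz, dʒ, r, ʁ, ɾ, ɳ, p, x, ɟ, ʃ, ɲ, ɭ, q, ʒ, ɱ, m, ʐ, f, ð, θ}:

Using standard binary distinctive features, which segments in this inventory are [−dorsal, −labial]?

ʈ, dz, dʒ, r, ɾ, ɳ, ʃ, ɭ, ʒ, ʐ, ð, θ

Checking each segment against [−dorsal], [−labial]: /ʈ/ (voiceless retroflex stop), /dz/ (voiced alveolar affricate), /dʒ/ (voiced postalveolar affricate), /r/ (alveolar trill), /ɾ/ (alveolar tap), /ɳ/ (retroflex nasal), among others, satisfy every feature; every other segment in the inventory fails at least one.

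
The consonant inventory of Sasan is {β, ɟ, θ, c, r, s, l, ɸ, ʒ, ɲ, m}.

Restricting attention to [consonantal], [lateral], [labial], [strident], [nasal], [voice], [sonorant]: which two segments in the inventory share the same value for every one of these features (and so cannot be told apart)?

c, θ

Both /c/ and /θ/ are [+consonantal], [−lateral], [−labial], [−strident], [−nasal], [−voice], [−sonorant]. Since the list omits [continuant] and [dorsal] — which do distinguish the voiceless palatal stop from the voiceless dental fricative — this pair collapses; all other pairs remain distinct.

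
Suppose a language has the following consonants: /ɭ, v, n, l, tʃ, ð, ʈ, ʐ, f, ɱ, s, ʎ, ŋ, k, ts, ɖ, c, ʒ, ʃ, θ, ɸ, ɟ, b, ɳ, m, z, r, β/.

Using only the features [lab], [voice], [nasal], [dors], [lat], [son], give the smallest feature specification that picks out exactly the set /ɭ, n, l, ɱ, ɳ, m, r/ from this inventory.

Every target segment is [+sonorant], [−dorsal]; each remaining inventory member fails at least one of these. Each conjunct is needed — [−dorsal] alone would also admit /v, tʃ, ð, ʈ, …/; [+sonorant] alone would also admit /ʎ, ŋ/ — and no other single listed feature has exactly this extension, so two is the minimum.

[+son, −dors]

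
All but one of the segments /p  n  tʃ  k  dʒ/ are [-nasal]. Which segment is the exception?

n

Every segment except /n/ is [-nasal]. /n/ (alveolar nasal) is [+nasal], so it is the exception.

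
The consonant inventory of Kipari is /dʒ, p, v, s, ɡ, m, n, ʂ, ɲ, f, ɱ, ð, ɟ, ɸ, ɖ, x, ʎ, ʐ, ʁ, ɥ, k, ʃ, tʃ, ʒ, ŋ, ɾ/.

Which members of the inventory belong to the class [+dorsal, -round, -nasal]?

Checking each segment against [+dorsal], [-round], [-nasal]: /ɡ/ (voiced velar stop), /ɟ/ (voiced palatal stop), /x/ (voiceless velar fricative), /ʎ/ (palatal lateral approximant), /ʁ/ (voiced uvular fricative), /k/ (voiceless velar stop) satisfy every feature; every other segment in the inventory fails at least one.

ɡ, ɟ, x, ʎ, ʁ, k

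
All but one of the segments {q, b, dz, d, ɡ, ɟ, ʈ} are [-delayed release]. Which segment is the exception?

dz

/ɡ, q, ʈ, ɟ, b, d/ are all [-delayed release]; /dz/ (voiced alveolar affricate) is [+delayed release].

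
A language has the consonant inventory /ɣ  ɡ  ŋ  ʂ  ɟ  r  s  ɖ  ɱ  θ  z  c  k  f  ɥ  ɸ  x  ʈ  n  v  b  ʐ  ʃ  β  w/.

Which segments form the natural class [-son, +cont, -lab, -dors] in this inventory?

Checking each segment against [-sonorant], [+continuant], [-labial], [-dorsal]: /ʂ/ (voiceless retroflex fricative), /s/ (voiceless alveolar fricative), /θ/ (voiceless dental fricative), /z/ (voiced alveolar fricative), /ʐ/ (voiced retroflex fricative), /ʃ/ (voiceless postalveolar fricative) satisfy every feature; every other segment in the inventory fails at least one.

ʂ, s, θ, z, ʐ, ʃ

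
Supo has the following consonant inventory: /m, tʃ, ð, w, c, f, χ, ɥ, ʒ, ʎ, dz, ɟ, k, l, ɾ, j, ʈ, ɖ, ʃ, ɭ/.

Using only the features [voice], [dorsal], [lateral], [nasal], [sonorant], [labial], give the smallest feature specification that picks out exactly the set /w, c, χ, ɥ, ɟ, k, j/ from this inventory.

The class [-lateral], [+dorsal] has exactly /w, c, χ, ɥ, ɟ, k, j/ as its extension in this inventory. No smaller conjunction from the listed features achieves this: [+dorsal] alone would also admit /ʎ/; [-lateral] alone would also admit /m, tʃ, ð, f, …/; and checking the remaining single features turns up none with this extension.

[-lateral, +dorsal]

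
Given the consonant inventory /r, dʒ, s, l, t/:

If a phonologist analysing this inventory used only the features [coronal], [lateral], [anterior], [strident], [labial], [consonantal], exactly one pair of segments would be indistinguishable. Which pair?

On the given features, /r/ and /t/ have an identical profile: [+coronal], [−lateral], [+anterior], [−strident], [−labial], [+consonantal]. No other two segments in the inventory coincide on all 6 features. (They do differ in [sonorant], [voice] and [continuant], which are not among the given features.)

r, t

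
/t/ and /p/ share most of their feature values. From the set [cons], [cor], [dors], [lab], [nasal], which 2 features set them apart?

The two segments share [+consonantal], [-dorsal], [-nasal]. The only features from the list on which they differ: /t/ is [-labial] while /p/ is [+labial]; /t/ is [+coronal] while /p/ is [-coronal].

[labial], [coronal]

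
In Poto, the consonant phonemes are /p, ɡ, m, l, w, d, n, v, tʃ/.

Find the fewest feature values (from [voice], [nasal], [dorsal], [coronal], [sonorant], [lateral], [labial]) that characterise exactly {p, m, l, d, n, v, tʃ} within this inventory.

The target set is precisely the extension of [-dorsal] in this inventory.

[-dorsal]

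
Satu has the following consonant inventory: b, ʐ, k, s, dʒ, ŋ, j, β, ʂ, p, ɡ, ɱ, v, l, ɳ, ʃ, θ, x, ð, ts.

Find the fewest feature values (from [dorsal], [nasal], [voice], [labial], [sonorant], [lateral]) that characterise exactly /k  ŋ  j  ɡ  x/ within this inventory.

[+dorsal]

Every target segment is [+dorsal] and no other inventory member is, so one feature is enough.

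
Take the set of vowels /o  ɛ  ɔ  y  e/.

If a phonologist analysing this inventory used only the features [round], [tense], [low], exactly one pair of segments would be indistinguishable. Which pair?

On the given features, /y/ and /o/ have an identical profile: [+round], [+tense], [−low]. No other two segments in the inventory coincide on all 3 features. (They do differ in [high] and [back], which are not among the given features.)

y, o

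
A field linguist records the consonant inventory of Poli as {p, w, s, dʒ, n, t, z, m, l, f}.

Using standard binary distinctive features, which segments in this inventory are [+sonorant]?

The [+sonorant] segments here are /w, n, m, l/; the remaining /p, s, dʒ, t, z, f/ are [−sonorant].

w, n, m, l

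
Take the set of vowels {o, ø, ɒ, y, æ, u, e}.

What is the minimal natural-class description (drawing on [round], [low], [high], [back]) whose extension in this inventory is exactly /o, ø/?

[-high, -low, +round]

The class [-high], [-low], [+round] has exactly /o, ø/ as its extension in this inventory. No smaller conjunction from the listed features achieves this: [-low, +round] alone would also admit /y, u/; [-high, +round] alone would also admit /ɒ/; [-high, -low] alone would also admit /e/; and checking the remaining two-feature bundles turns up none with this extension.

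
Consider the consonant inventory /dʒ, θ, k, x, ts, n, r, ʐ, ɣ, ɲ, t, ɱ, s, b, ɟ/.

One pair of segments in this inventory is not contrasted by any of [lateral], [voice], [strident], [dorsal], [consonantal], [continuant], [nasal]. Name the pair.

Both /n/ and /ɱ/ are [-lateral], [+voice], [-strident], [-dorsal], [+consonantal], [-continuant], [+nasal]. Since the list omits [labial] and [coronal] — which do distinguish the alveolar nasal from the labiodental nasal — this pair collapses; all other pairs remain distinct.

n, ɱ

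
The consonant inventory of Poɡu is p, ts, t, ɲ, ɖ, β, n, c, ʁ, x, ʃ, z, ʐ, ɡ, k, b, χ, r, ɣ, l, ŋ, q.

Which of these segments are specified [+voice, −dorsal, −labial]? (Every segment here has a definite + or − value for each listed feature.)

The [+voice] segments are /ɲ, ɖ, β, n, ʁ, z, ʐ, ɡ, b, r, ɣ, l, ŋ/.
Within that set, [−dorsal] gives /ɖ, β, n, z, ʐ, b, r, l/.
Intersecting with [−labial] leaves /ɖ, n, z, ʐ, r, l/.

ɖ, n, z, ʐ, r, l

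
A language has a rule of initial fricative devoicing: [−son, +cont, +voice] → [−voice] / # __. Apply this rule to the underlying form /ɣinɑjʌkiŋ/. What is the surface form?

[xinɑjʌkiŋ]

Only the initial segment /ɣ/ is both word-initial and matches the structural description. It is a voiced velar fricative, so [−son, +cont, +voice] holds; changing it to [−voice] with all other features held fixed yields /x/ (voiceless velar fricative). No other segment meets both the structural description and the environment, so the output is [xinɑjʌkiŋ].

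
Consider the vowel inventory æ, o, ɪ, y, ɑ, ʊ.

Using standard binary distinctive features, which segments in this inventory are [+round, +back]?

o, ʊ

Among the inventory, the [+round] segments are /o, y, ʊ/.
Of those, [+back] leaves /o, ʊ/.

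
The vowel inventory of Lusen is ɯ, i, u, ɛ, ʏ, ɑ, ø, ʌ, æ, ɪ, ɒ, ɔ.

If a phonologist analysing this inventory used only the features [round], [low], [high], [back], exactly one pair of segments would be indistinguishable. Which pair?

i, ɪ

Both /i/ and /ɪ/ are [-round], [-low], [+high], [-back]. Since the list omits [tense] — which does distinguish the high front unrounded tense vowel from the high front unrounded lax vowel — this pair collapses; all other pairs remain distinct.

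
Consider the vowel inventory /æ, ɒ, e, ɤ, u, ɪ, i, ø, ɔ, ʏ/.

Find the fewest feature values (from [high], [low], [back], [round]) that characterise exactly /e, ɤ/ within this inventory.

[−high, −low, −round]

Every target segment is [−high], [−low], [−round]; each remaining inventory member fails at least one of these. Each conjunct is needed — [−low, −round] alone would also admit /ɪ, i/; [−high, −round] alone would also admit /æ/; [−high, −low] alone would also admit /ø, ɔ/ — and no other combination of two listed features has exactly this extension, so three is the minimum.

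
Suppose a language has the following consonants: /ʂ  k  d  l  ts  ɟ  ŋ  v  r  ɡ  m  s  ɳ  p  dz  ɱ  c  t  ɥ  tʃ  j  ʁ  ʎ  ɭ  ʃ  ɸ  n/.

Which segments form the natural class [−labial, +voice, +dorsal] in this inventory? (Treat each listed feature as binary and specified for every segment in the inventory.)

Checking each segment against [−labial], [+voice], [+dorsal]: /ɟ/ (voiced palatal stop), /ŋ/ (velar nasal), /ɡ/ (voiced velar stop), /j/ (palatal glide), /ʁ/ (voiced uvular fricative), /ʎ/ (palatal lateral approximant) satisfy every feature; every other segment in the inventory fails at least one.

ɟ, ŋ, ɡ, j, ʁ, ʎ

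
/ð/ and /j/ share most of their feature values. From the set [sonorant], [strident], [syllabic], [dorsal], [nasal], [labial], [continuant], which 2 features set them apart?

[sonorant], [dorsal]

/ð/ is the voiced dental fricative and /j/ is the palatal glide. Both are [-strident], [-syllabic], [-nasal], [-labial], [+continuant]. /ð/ is [-sonorant] while /j/ is [+sonorant]; /ð/ is [-dorsal] while /j/ is [+dorsal], so the distinguishing features are [sonorant], [dorsal].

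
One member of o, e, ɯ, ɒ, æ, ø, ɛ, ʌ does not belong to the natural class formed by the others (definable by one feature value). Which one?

ɯ

/o, ɒ, ɛ, e, æ, ʌ, ø/ are all [−high], but /ɯ/ (high back unrounded vowel) is [+high]. No other single segment can be removed to leave a set sharing one feature value that the removed segment lacks, so /ɯ/ is the odd one out.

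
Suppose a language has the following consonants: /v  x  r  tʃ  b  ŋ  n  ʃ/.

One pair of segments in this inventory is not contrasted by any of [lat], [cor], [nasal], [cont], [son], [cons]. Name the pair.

v, x

On the given features, /v/ and /x/ have an identical profile: [−lateral], [−coronal], [−nasal], [+continuant], [−sonorant], [+consonantal]. No other two segments in the inventory coincide on all 6 features. (They do differ in [voice], [labial] and [dorsal], which are not among the given features.)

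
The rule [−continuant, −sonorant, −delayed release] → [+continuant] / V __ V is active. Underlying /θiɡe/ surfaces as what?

[θiɣe]

Only /ɡ/ occurs between two vowels (/i/ __ /e/) and matches the structural description. It is a voiced velar stop, so [−continuant, −sonorant, −delayed release] holds; changing it to [+continuant] with all other features held fixed yields /ɣ/ (voiced velar fricative). No other segment meets both the structural description and the environment, so the output is [θiɣe].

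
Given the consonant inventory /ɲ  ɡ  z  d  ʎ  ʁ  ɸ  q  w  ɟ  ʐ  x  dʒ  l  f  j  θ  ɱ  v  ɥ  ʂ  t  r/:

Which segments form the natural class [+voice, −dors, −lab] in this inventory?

z, d, ʐ, dʒ, l, r

The [+voice] segments are /ɲ, ɡ, z, d, ʎ, ʁ, w, ɟ, ʐ, dʒ, l, j, ɱ, v, ɥ, r/.
Then [−dorsal] gives /z, d, ʐ, dʒ, l, ɱ, v, r/.
Then [−labial] leaves /z, d, ʐ, dʒ, l, r/.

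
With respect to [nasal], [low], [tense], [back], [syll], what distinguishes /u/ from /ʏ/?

/u/ is the high back rounded tense vowel and /ʏ/ is the high front rounded lax vowel. Both are [−nasal], [−low], [+syllabic]. /u/ is [+back] while /ʏ/ is [−back]; /u/ is [+tense] while /ʏ/ is [−tense], so the distinguishing features are [back], [tense].

[back], [tense]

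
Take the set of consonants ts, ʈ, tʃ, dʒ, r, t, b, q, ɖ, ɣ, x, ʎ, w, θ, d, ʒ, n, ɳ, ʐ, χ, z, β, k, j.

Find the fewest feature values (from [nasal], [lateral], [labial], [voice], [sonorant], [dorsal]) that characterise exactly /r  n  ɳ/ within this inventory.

[+sonorant, -dorsal]

/r, n, ɳ/ are all [+sonorant], [-dorsal], and no other segment in the inventory matches both values. Dropping any one of them over-generates: [-dorsal] alone would also admit /ts, ʈ, tʃ, dʒ, …/; [+sonorant] alone would also admit /ʎ, w, j/. No other single listed feature picks out exactly this set either, so fewer than two features will not do.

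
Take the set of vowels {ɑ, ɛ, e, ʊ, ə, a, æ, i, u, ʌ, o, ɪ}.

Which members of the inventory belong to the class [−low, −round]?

First, the [−low] segments are /ɛ, e, ʊ, ə, i, u, ʌ, o, ɪ/.
Of those, [−round] leaves /ɛ, e, ə, i, ʌ, ɪ/.

ɛ, e, ə, i, ʌ, ɪ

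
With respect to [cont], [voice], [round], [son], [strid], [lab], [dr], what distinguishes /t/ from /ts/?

[strident], [delayed release]

/t/ (voiceless alveolar stop) and /ts/ (voiceless alveolar affricate) agree on [−continuant], [−voice], [−round], [−sonorant], [−labial]. They differ on [strident] (/t/ [−], /ts/ [+]), [delayed release] (/t/ [−], /ts/ [+]).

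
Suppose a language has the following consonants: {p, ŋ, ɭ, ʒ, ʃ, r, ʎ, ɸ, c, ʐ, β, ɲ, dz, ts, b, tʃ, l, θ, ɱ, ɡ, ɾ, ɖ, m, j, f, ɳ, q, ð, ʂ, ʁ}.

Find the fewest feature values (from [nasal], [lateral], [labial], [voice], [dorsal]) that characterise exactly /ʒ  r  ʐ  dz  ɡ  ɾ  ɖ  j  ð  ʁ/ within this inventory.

The class [+voice], [−nasal], [−lateral], [−labial] has exactly /ʒ, r, ʐ, dz, ɡ, ɾ, ɖ, j, ð, ʁ/ as its extension in this inventory. No smaller conjunction from the listed features achieves this: [−nasal, −lateral, −labial] alone would also admit /ʃ, c, ts, tʃ, …/; [+voice, −lateral, −labial] alone would also admit /ŋ, ɲ, ɳ/; [+voice, −nasal, −labial] alone would also admit /ɭ, ʎ, l/; [+voice, −nasal, −lateral] alone would also admit /β, b/; and checking the remaining three-feature bundles turns up none with this extension.

[+voice, −nasal, −lateral, −labial]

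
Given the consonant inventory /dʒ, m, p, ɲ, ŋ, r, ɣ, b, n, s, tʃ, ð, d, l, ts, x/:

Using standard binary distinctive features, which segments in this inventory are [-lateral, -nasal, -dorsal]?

dʒ, p, r, b, s, tʃ, ð, d, ts

Among the inventory, the [-lateral] segments are /dʒ, m, p, ɲ, ŋ, r, ɣ, b, n, s, tʃ, ð, d, ts, x/.
Of those, [-nasal] gives /dʒ, p, r, ɣ, b, s, tʃ, ð, d, ts, x/.
Intersecting with [-dorsal] leaves /dʒ, p, r, b, s, tʃ, ð, d, ts/.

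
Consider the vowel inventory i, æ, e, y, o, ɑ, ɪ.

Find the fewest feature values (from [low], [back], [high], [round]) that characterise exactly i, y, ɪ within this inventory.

The target set is precisely the extension of [+high] in this inventory.

[+high]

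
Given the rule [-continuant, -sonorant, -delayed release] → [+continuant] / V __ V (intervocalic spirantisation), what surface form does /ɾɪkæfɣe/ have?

The only segment in the rule's environment that also matches [-continuant, -sonorant, -delayed release] is /k/. Applying [+continuant] turns the voiceless velar stop into /x/ (voiceless velar fricative), giving [ɾɪxæfɣe].

[ɾɪxæfɣe]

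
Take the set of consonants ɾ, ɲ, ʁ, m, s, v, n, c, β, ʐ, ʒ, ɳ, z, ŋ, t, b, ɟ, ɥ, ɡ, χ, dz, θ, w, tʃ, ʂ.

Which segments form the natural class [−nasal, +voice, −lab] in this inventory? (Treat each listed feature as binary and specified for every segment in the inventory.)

The [−nasal] segments are /ɾ, ʁ, s, v, c, β, ʐ, ʒ, z, t, b, ɟ, ɥ, ɡ, χ, dz, θ, w, tʃ, ʂ/.
Intersecting with [+voice] gives /ɾ, ʁ, v, β, ʐ, ʒ, z, b, ɟ, ɥ, ɡ, dz, w/.
Of those, [−labial] leaves /ɾ, ʁ, ʐ, ʒ, z, ɟ, ɡ, dz/.

ɾ, ʁ, ʐ, ʒ, z, ɟ, ɡ, dz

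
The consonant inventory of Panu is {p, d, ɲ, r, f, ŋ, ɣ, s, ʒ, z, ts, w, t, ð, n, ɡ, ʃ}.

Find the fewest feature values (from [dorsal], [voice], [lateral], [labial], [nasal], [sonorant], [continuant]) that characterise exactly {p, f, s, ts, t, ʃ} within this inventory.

The target set is precisely the extension of [-voice] in this inventory.

[-voice]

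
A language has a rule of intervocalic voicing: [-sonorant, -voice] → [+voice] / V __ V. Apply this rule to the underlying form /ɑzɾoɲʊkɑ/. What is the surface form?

The only segment in the rule's environment that also matches [-sonorant, -voice] is /k/. Applying [+voice] turns the voiceless velar stop into /ɡ/ (voiced velar stop), giving [ɑzɾoɲʊɡɑ].

[ɑzɾoɲʊɡɑ]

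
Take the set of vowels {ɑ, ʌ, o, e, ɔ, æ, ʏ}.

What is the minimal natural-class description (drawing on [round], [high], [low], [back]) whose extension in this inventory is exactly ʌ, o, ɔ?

The class [−low], [+back] has exactly /ʌ, o, ɔ/ as its extension in this inventory. No smaller conjunction from the listed features achieves this: [+back] alone would also admit /ɑ/; [−low] alone would also admit /e, ʏ/; and checking the remaining single features turns up none with this extension.

[−low, +back]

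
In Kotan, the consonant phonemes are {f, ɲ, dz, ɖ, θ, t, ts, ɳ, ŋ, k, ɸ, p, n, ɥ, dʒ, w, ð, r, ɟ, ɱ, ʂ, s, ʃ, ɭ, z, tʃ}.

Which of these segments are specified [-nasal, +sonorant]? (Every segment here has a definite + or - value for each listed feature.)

ɥ, w, r, ɭ

Eliminate segments failing any feature: /f, dz, ɖ, θ, t, ts, k, ɸ, p, dʒ, ð, ɟ, ʂ, s, ʃ, z, tʃ/ are [-sonorant]; /ɲ, ɳ, ŋ, n, ɱ/ are [+nasal]. The remaining /ɥ, w, r, ɭ/ satisfy [-nasal], [+sonorant].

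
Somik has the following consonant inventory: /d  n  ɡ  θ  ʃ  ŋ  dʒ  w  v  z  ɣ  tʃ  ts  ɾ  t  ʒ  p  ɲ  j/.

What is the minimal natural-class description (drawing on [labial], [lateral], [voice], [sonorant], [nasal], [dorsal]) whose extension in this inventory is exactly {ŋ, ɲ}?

The class [+nasal], [+dorsal] has exactly /ŋ, ɲ/ as its extension in this inventory. No smaller conjunction from the listed features achieves this: [+dorsal] alone would also admit /ɡ, w, ɣ, j/; [+nasal] alone would also admit /n/; and checking the remaining single features turns up none with this extension.

[+nasal, +dorsal]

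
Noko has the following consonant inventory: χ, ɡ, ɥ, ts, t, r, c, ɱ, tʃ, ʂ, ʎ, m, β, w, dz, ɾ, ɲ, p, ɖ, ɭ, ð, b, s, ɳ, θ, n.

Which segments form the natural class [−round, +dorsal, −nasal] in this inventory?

Eliminate segments failing any feature: /ɥ, w/ are [+round]; /ts, t, r, ɱ, tʃ, ʂ, m, β, dz, ɾ, p, ɖ, ɭ, ð, b, s, ɳ, θ, n/ are [−dorsal]; /ɲ/ is [+nasal]. The remaining /χ, ɡ, c, ʎ/ satisfy [−round], [+dorsal], [−nasal].

χ, ɡ, c, ʎ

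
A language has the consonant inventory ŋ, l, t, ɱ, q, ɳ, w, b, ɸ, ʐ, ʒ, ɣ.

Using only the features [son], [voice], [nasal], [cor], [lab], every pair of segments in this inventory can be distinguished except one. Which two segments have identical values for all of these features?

Both /ʒ/ and /ʐ/ are [-sonorant], [+voice], [-nasal], [+coronal], [-labial]. Since the list omits [distributed] — which does distinguish the voiced postalveolar fricative from the voiced retroflex fricative — this pair collapses; all other pairs remain distinct.

ʒ, ʐ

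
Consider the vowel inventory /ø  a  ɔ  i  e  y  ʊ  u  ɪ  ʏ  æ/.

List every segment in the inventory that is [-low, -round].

i, e, ɪ

First, the [-low] segments are /ø, ɔ, i, e, y, ʊ, u, ɪ, ʏ/.
Intersecting with [-round] leaves /i, e, ɪ/.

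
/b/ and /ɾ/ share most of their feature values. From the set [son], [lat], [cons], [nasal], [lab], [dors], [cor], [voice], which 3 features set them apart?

[sonorant], [labial], [coronal]

The two segments share [-lateral], [+consonantal], [-nasal], [-dorsal], [+voice]. The only features from the list on which they differ: /b/ is [-sonorant] while /ɾ/ is [+sonorant]; /b/ is [+labial] while /ɾ/ is [-labial]; /b/ is [-coronal] while /ɾ/ is [+coronal].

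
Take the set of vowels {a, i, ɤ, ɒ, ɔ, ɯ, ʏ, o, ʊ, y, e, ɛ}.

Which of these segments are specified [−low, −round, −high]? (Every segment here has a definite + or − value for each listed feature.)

ɤ, e, ɛ

The [−low] segments are /i, ɤ, ɔ, ɯ, ʏ, o, ʊ, y, e, ɛ/.
Among these, [−round] gives /i, ɤ, ɯ, e, ɛ/.
Then [−high] leaves /ɤ, e, ɛ/.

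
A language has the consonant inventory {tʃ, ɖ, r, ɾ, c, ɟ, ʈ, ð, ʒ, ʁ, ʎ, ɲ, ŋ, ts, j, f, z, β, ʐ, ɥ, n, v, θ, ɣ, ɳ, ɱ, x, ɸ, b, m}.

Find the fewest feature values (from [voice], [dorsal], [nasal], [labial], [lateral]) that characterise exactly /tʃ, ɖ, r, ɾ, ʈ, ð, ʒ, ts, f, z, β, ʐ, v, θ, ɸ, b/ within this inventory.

Every target segment is [−nasal], [−dorsal]; each remaining inventory member fails at least one of these. Each conjunct is needed — [−dorsal] alone would also admit /n, ɳ, ɱ, m/; [−nasal] alone would also admit /c, ɟ, ʁ, ʎ, …/ — and no other single listed feature has exactly this extension, so two is the minimum.

[−nasal, −dorsal]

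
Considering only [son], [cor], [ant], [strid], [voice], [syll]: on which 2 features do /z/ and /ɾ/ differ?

/z/ is the voiced alveolar fricative and /ɾ/ is the alveolar tap. Both are [+coronal], [+anterior], [+voice], [−syllabic]. /z/ is [−sonorant] while /ɾ/ is [+sonorant]; /z/ is [+strident] while /ɾ/ is [−strident], so the distinguishing features are [sonorant], [strident].

[sonorant], [strident]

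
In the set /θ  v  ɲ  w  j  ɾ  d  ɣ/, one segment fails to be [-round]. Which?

w

Every segment except /w/ is [-round]. /w/ (labial-velar glide) is [+round], so it is the exception.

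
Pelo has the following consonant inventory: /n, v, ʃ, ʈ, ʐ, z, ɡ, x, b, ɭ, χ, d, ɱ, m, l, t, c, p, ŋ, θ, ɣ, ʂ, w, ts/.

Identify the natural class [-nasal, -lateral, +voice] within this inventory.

v, ʐ, z, ɡ, b, d, ɣ, w

Eliminate segments failing any feature: /n, ɱ, m, ŋ/ are [+nasal]; /ʃ, ʈ, x, χ, t, c, p, θ, ʂ, ts/ are [-voice]; /ɭ, l/ are [+lateral]. The remaining /v, ʐ, z, ɡ, b, d, ɣ, w/ satisfy [-nasal], [-lateral], [+voice].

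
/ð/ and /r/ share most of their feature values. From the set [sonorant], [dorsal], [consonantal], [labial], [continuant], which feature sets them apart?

/ð/ (voiced dental fricative) and /r/ (alveolar trill) agree on [-dorsal], [+consonantal], [-labial], [+continuant]. They differ on [sonorant] (/ð/ [-], /r/ [+]).

[sonorant]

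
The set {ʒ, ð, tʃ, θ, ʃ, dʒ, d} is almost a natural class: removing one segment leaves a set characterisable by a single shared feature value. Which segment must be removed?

The remaining segments after removing /d/ share [+distributed]; /d/ (voiced alveolar stop) is [−distributed]. For every other candidate removal, the leftover set fails to share any single feature value that the removed segment lacks.

d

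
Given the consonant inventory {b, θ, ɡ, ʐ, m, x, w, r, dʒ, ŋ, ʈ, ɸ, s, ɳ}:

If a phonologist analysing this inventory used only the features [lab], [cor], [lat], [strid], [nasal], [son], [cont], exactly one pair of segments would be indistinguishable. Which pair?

Both /ʐ/ and /s/ are [-labial], [+coronal], [-lateral], [+strident], [-nasal], [-sonorant], [+continuant]. Since the list omits [voice] and [anterior] — which do distinguish the voiced retroflex fricative from the voiceless alveolar fricative — this pair collapses; all other pairs remain distinct.

ʐ, s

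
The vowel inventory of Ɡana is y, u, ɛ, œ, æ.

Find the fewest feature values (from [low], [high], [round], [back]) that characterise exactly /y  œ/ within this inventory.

Every target segment is [−back], [+round]; each remaining inventory member fails at least one of these. Each conjunct is needed — [+round] alone would also admit /u/; [−back] alone would also admit /ɛ, æ/ — and no other single listed feature has exactly this extension, so two is the minimum.

[−back, +round]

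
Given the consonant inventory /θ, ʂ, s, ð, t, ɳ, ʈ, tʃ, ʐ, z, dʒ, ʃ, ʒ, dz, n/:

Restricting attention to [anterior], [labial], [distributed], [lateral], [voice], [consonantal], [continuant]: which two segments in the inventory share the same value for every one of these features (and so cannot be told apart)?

On the given features, /dz/ and /n/ have an identical profile: [+anterior], [-labial], [-distributed], [-lateral], [+voice], [+consonantal], [-continuant]. No other two segments in the inventory coincide on all 7 features. (They do differ in [sonorant], [nasal] and [strident], which are not among the given features.)

dz, n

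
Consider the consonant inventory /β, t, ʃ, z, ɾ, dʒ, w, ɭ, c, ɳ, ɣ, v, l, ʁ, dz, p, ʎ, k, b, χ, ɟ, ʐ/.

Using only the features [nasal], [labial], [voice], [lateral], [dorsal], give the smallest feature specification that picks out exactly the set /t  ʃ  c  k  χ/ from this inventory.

[-voice, -labial]

The class [-voice], [-labial] has exactly /t, ʃ, c, k, χ/ as its extension in this inventory. No smaller conjunction from the listed features achieves this: [-labial] alone would also admit /z, ɾ, dʒ, ɭ, …/; [-voice] alone would also admit /p/; and checking the remaining single features turns up none with this extension.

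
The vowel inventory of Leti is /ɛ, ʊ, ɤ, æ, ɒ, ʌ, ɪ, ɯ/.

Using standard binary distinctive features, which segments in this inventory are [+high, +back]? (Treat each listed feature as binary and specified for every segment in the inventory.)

ʊ, ɯ

The [+high] segments are /ʊ, ɪ, ɯ/.
Within that set, [+back] leaves /ʊ, ɯ/.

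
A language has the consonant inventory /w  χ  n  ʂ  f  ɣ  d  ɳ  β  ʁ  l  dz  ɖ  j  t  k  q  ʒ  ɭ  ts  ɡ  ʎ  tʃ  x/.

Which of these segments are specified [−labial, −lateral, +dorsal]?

χ, ɣ, ʁ, j, k, q, ɡ, x

The [−labial] segments are /χ, n, ʂ, ɣ, d, ɳ, ʁ, l, dz, ɖ, j, t, k, q, ʒ, ɭ, ts, ɡ, ʎ, tʃ, x/.
Of those, [−lateral] gives /χ, n, ʂ, ɣ, d, ɳ, ʁ, dz, ɖ, j, t, k, q, ʒ, ts, ɡ, tʃ, x/.
Intersecting with [+dorsal] leaves /χ, ɣ, ʁ, j, k, q, ɡ, x/.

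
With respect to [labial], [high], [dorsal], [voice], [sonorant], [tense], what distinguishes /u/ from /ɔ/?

/u/ (high back rounded tense vowel) and /ɔ/ (mid back rounded lax vowel) agree on [+labial], [+dorsal], [+voice], [+sonorant]. They differ on [high] (/u/ [+], /ɔ/ [−]), [tense] (/u/ [+], /ɔ/ [−]).

[high], [tense]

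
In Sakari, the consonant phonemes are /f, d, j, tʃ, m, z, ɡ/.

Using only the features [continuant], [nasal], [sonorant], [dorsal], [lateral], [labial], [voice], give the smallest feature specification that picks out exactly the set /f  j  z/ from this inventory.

Every target segment is [+continuant] and no other inventory member is, so one feature is enough.

[+continuant]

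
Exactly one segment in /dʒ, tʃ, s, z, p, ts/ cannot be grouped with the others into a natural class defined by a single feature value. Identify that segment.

[strident] (equivalently [labial], [coronal]) groups all but one: /dʒ, s, tʃ, z, ts/ share [+strident] while /p/ (voiceless bilabial stop) alone is [−strident]. Removing any other segment would not leave a single-feature class that excludes it.

p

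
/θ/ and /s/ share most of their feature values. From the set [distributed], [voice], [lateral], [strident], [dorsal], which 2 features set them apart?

[strident], [distributed]

/θ/ is the voiceless dental fricative and /s/ is the voiceless alveolar fricative. Both are [−voice], [−lateral], [−dorsal]. /θ/ is [−strident] while /s/ is [+strident]; /θ/ is [+distributed] while /s/ is [−distributed], so the distinguishing features are [strident], [distributed].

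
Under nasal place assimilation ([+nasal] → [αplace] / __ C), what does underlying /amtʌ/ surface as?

[antʌ]

In /amtʌ/, the nasal /m/ precedes /t/, which is [+coronal]. The nasal assimilates in place, becoming the [+coronal] nasal /n/. The surface form is [antʌ].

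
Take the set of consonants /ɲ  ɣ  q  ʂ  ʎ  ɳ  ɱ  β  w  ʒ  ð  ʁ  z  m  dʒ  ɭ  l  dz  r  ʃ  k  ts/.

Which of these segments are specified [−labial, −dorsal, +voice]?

ɳ, ʒ, ð, z, dʒ, ɭ, l, dz, r

Eliminate segments failing any feature: /ɲ, ɣ, q, ʎ, ʁ, k/ are [+dorsal]; /ʂ, ʃ, ts/ are [−voice]; /ɱ, β, w, m/ are [+labial]. The remaining /ɳ, ʒ, ð, z, dʒ, ɭ, l, dz, r/ satisfy [−labial], [−dorsal], [+voice].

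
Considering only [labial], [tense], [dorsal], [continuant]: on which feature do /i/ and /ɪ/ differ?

/i/ (high front unrounded tense vowel) and /ɪ/ (high front unrounded lax vowel) agree on [−labial], [+dorsal], [+continuant]. They differ on [tense] (/i/ [+], /ɪ/ [−]).

[tense]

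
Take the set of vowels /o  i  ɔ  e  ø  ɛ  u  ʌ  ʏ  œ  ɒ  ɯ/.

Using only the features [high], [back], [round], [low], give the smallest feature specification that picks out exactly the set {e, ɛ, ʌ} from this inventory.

The class [−high], [−round] has exactly /e, ɛ, ʌ/ as its extension in this inventory. No smaller conjunction from the listed features achieves this: [−round] alone would also admit /i, ɯ/; [−high] alone would also admit /o, ɔ, ø, œ, …/; and checking the remaining single features turns up none with this extension.

[−high, −round]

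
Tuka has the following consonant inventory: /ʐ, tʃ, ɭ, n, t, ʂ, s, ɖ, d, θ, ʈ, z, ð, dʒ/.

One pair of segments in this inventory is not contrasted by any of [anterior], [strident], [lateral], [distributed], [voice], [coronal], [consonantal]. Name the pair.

d, n

/d/ (voiced alveolar stop) and /n/ (alveolar nasal) are both [+anterior], [-strident], [-lateral], [-distributed], [+voice], [+coronal], [+consonantal], so none of the listed features separates them. (They do differ in [sonorant] and [nasal], which are not among the given features.) Every other pair in the inventory differs on at least one listed feature.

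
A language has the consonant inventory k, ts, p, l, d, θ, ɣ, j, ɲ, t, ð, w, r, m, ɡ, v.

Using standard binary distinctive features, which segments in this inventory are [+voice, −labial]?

l, d, ɣ, j, ɲ, ð, r, ɡ

The [+voice] segments are /l, d, ɣ, j, ɲ, ð, w, r, m, ɡ, v/.
Intersecting with [−labial] leaves /l, d, ɣ, j, ɲ, ð, r, ɡ/.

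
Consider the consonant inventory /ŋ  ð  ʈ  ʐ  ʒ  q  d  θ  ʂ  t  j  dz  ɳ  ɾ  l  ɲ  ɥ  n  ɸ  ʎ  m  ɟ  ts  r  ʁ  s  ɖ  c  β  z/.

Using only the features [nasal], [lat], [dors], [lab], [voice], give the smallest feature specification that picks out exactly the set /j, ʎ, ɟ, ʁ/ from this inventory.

The class [+voice], [-nasal], [-labial], [+dorsal] has exactly /j, ʎ, ɟ, ʁ/ as its extension in this inventory. No smaller conjunction from the listed features achieves this: [-nasal, -labial, +dorsal] alone would also admit /q, c/; [+voice, -labial, +dorsal] alone would also admit /ŋ, ɲ/; [+voice, -nasal, +dorsal] alone would also admit /ɥ/; [+voice, -nasal, -labial] alone would also admit /ð, ʐ, ʒ, d, …/; and checking the remaining three-feature bundles turns up none with this extension.

[+voice, -nasal, -lab, +dors]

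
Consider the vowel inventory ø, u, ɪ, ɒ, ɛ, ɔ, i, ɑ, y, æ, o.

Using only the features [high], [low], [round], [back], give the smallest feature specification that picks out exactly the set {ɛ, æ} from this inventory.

[-high, -back, -round]

The class [-high], [-back], [-round] has exactly /ɛ, æ/ as its extension in this inventory. No smaller conjunction from the listed features achieves this: [-back, -round] alone would also admit /ɪ, i/; [-high, -round] alone would also admit /ɑ/; [-high, -back] alone would also admit /ø/; and checking the remaining two-feature bundles turns up none with this extension.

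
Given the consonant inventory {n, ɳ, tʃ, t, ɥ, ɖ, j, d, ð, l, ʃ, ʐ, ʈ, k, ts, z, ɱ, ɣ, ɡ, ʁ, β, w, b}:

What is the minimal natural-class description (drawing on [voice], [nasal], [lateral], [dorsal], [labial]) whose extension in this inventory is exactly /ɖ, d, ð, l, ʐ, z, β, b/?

Every target segment is [+voice], [-nasal], [-dorsal]; each remaining inventory member fails at least one of these. Each conjunct is needed — [-nasal, -dorsal] alone would also admit /tʃ, t, ʃ, ʈ, …/; [+voice, -dorsal] alone would also admit /n, ɳ, ɱ/; [+voice, -nasal] alone would also admit /ɥ, j, ɣ, ɡ, …/ — and no other combination of two listed features has exactly this extension, so three is the minimum.

[+voice, -nasal, -dorsal]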